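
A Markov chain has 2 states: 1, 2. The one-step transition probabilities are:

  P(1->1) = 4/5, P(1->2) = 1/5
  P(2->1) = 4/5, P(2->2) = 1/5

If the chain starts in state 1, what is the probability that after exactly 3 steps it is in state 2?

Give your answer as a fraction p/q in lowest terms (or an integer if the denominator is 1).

Computing P^3 by repeated multiplication:
P^1 =
  1: [4/5, 1/5]
  2: [4/5, 1/5]
P^2 =
  1: [4/5, 1/5]
  2: [4/5, 1/5]
P^3 =
  1: [4/5, 1/5]
  2: [4/5, 1/5]

(P^3)[1 -> 2] = 1/5

Answer: 1/5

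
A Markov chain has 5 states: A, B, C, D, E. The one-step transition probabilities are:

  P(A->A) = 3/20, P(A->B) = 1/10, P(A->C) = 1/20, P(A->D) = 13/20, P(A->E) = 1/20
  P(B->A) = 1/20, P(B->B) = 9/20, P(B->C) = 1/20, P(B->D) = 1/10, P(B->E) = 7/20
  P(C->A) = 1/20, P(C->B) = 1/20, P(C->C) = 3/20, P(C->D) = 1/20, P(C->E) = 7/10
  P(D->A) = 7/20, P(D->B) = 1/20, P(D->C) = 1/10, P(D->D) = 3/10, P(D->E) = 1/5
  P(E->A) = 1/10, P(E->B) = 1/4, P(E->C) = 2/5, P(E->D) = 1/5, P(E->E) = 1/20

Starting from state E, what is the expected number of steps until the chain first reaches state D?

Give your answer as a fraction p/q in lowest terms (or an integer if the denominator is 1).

Answer: 4620/821

Derivation:
Let h_i = expected steps to first reach D from state i.
Boundary: h_D = 0.
First-step equations for the other states:
  h_A = 1 + 3/20*h_A + 1/10*h_B + 1/20*h_C + 13/20*h_D + 1/20*h_E
  h_B = 1 + 1/20*h_A + 9/20*h_B + 1/20*h_C + 1/10*h_D + 7/20*h_E
  h_C = 1 + 1/20*h_A + 1/20*h_B + 3/20*h_C + 1/20*h_D + 7/10*h_E
  h_E = 1 + 1/10*h_A + 1/4*h_B + 2/5*h_C + 1/5*h_D + 1/20*h_E

Substituting h_D = 0 and rearranging gives the linear system (I - Q) h = 1:
  [17/20, -1/10, -1/20, -1/20] . (h_A, h_B, h_C, h_E) = 1
  [-1/20, 11/20, -1/20, -7/20] . (h_A, h_B, h_C, h_E) = 1
  [-1/20, -1/20, 17/20, -7/10] . (h_A, h_B, h_C, h_E) = 1
  [-1/10, -1/4, -2/5, 19/20] . (h_A, h_B, h_C, h_E) = 1

Solving yields:
  h_A = 6430/2463
  h_B = 5100/821
  h_C = 15590/2463
  h_E = 4620/821

Starting state is E, so the expected hitting time is h_E = 4620/821.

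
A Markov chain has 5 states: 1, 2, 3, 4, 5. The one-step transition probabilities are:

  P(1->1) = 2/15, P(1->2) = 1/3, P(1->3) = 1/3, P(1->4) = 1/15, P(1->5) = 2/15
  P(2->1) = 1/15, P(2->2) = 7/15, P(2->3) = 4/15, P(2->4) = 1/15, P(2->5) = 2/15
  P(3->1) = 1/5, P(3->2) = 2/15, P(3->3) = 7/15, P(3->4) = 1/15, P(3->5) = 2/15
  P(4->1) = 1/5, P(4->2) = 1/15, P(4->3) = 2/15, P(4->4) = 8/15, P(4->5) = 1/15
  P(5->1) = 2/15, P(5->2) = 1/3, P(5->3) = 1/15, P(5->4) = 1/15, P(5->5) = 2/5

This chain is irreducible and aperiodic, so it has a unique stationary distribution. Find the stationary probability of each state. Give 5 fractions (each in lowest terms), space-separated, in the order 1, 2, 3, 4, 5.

The stationary distribution satisfies pi = pi * P, i.e.:
  pi_1 = 2/15*pi_1 + 1/15*pi_2 + 1/5*pi_3 + 1/5*pi_4 + 2/15*pi_5
  pi_2 = 1/3*pi_1 + 7/15*pi_2 + 2/15*pi_3 + 1/15*pi_4 + 1/3*pi_5
  pi_3 = 1/3*pi_1 + 4/15*pi_2 + 7/15*pi_3 + 2/15*pi_4 + 1/15*pi_5
  pi_4 = 1/15*pi_1 + 1/15*pi_2 + 1/15*pi_3 + 8/15*pi_4 + 1/15*pi_5
  pi_5 = 2/15*pi_1 + 2/15*pi_2 + 2/15*pi_3 + 1/15*pi_4 + 2/5*pi_5
with normalization: pi_1 + pi_2 + pi_3 + pi_4 + pi_5 = 1.

Using the first 4 balance equations plus normalization, the linear system A*pi = b is:
  [-13/15, 1/15, 1/5, 1/5, 2/15] . pi = 0
  [1/3, -8/15, 2/15, 1/15, 1/3] . pi = 0
  [1/3, 4/15, -8/15, 2/15, 1/15] . pi = 0
  [1/15, 1/15, 1/15, -7/15, 1/15] . pi = 0
  [1, 1, 1, 1, 1] . pi = 1

Solving yields:
  pi_1 = 1035/7304
  pi_2 = 4107/14608
  pi_3 = 4115/14608
  pi_4 = 1/8
  pi_5 = 15/88

Verification (pi * P):
  1035/7304*2/15 + 4107/14608*1/15 + 4115/14608*1/5 + 1/8*1/5 + 15/88*2/15 = 1035/7304 = pi_1  (ok)
  1035/7304*1/3 + 4107/14608*7/15 + 4115/14608*2/15 + 1/8*1/15 + 15/88*1/3 = 4107/14608 = pi_2  (ok)
  1035/7304*1/3 + 4107/14608*4/15 + 4115/14608*7/15 + 1/8*2/15 + 15/88*1/15 = 4115/14608 = pi_3  (ok)
  1035/7304*1/15 + 4107/14608*1/15 + 4115/14608*1/15 + 1/8*8/15 + 15/88*1/15 = 1/8 = pi_4  (ok)
  1035/7304*2/15 + 4107/14608*2/15 + 4115/14608*2/15 + 1/8*1/15 + 15/88*2/5 = 15/88 = pi_5  (ok)

Answer: 1035/7304 4107/14608 4115/14608 1/8 15/88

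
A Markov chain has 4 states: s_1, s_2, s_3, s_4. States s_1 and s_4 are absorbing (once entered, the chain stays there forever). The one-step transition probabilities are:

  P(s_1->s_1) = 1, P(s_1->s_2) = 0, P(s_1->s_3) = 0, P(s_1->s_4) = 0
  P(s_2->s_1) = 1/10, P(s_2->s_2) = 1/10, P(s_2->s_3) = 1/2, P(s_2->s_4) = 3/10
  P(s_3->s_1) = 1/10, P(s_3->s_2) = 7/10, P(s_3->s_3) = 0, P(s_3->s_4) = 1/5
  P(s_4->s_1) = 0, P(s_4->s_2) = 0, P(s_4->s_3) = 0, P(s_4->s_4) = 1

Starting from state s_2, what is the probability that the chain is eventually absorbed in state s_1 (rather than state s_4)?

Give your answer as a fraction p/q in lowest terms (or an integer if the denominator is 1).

Let a_i = P(absorbed in s_1 | start in state i).
Boundary conditions: a_s_1 = 1, a_s_4 = 0.
For each transient state i, a_i = sum_j P(i->j) * a_j:
  a_s_2 = 1/10*a_s_1 + 1/10*a_s_2 + 1/2*a_s_3 + 3/10*a_s_4
  a_s_3 = 1/10*a_s_1 + 7/10*a_s_2 + 0*a_s_3 + 1/5*a_s_4

Substituting a_s_1 = 1 and a_s_4 = 0, rearrange to (I - Q) a = r where r[i] = P(i -> s_1):
  [9/10, -1/2] . (a_s_2, a_s_3) = 1/10
  [-7/10, 1] . (a_s_2, a_s_3) = 1/10

Solving yields:
  a_s_2 = 3/11
  a_s_3 = 16/55

Starting state is s_2, so the absorption probability is a_s_2 = 3/11.

Answer: 3/11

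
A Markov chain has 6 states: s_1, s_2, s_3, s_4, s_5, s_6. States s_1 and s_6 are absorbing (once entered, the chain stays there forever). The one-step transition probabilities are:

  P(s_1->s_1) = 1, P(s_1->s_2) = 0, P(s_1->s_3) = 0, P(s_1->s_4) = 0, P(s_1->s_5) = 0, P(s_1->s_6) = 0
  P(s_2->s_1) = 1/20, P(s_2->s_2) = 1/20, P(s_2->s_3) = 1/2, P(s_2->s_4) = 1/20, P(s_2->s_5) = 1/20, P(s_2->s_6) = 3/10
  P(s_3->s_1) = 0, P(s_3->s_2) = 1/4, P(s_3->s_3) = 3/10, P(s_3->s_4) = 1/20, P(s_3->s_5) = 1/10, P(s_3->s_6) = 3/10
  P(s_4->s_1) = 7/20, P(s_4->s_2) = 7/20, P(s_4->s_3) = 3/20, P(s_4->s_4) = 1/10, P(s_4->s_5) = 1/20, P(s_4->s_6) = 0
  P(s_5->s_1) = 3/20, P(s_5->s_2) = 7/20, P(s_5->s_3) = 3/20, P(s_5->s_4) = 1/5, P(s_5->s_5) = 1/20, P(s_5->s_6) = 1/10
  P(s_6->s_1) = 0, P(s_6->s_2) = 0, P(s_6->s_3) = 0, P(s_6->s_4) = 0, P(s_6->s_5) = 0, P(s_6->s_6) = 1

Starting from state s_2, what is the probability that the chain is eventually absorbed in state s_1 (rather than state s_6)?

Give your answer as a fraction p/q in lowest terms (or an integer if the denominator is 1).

Let a_i = P(absorbed in s_1 | start in state i).
Boundary conditions: a_s_1 = 1, a_s_6 = 0.
For each transient state i, a_i = sum_j P(i->j) * a_j:
  a_s_2 = 1/20*a_s_1 + 1/20*a_s_2 + 1/2*a_s_3 + 1/20*a_s_4 + 1/20*a_s_5 + 3/10*a_s_6
  a_s_3 = 0*a_s_1 + 1/4*a_s_2 + 3/10*a_s_3 + 1/20*a_s_4 + 1/10*a_s_5 + 3/10*a_s_6
  a_s_4 = 7/20*a_s_1 + 7/20*a_s_2 + 3/20*a_s_3 + 1/10*a_s_4 + 1/20*a_s_5 + 0*a_s_6
  a_s_5 = 3/20*a_s_1 + 7/20*a_s_2 + 3/20*a_s_3 + 1/5*a_s_4 + 1/20*a_s_5 + 1/10*a_s_6

Substituting a_s_1 = 1 and a_s_6 = 0, rearrange to (I - Q) a = r where r[i] = P(i -> s_1):
  [19/20, -1/2, -1/20, -1/20] . (a_s_2, a_s_3, a_s_4, a_s_5) = 1/20
  [-1/4, 7/10, -1/20, -1/10] . (a_s_2, a_s_3, a_s_4, a_s_5) = 0
  [-7/20, -3/20, 9/10, -1/20] . (a_s_2, a_s_3, a_s_4, a_s_5) = 7/20
  [-7/20, -3/20, -1/5, 19/20] . (a_s_2, a_s_3, a_s_4, a_s_5) = 3/20

Solving yields:
  a_s_2 = 5290/30067
  a_s_3 = 4478/30067
  a_s_4 = 15084/30067
  a_s_5 = 10579/30067

Starting state is s_2, so the absorption probability is a_s_2 = 5290/30067.

Answer: 5290/30067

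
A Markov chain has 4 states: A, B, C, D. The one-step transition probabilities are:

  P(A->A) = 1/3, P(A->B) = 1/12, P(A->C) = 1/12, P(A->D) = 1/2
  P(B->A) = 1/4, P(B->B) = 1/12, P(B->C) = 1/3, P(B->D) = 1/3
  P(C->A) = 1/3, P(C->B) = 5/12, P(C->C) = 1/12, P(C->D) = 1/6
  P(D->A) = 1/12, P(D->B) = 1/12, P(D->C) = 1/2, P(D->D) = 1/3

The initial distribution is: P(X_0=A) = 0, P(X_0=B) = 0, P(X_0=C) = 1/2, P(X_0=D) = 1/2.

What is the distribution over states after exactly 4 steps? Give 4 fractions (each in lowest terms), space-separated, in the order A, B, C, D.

Propagating the distribution step by step (d_{t+1} = d_t * P):
d_0 = (A=0, B=0, C=1/2, D=1/2)
  d_1[A] = 0*1/3 + 0*1/4 + 1/2*1/3 + 1/2*1/12 = 5/24
  d_1[B] = 0*1/12 + 0*1/12 + 1/2*5/12 + 1/2*1/12 = 1/4
  d_1[C] = 0*1/12 + 0*1/3 + 1/2*1/12 + 1/2*1/2 = 7/24
  d_1[D] = 0*1/2 + 0*1/3 + 1/2*1/6 + 1/2*1/3 = 1/4
d_1 = (A=5/24, B=1/4, C=7/24, D=1/4)
  d_2[A] = 5/24*1/3 + 1/4*1/4 + 7/24*1/3 + 1/4*1/12 = 1/4
  d_2[B] = 5/24*1/12 + 1/4*1/12 + 7/24*5/12 + 1/4*1/12 = 13/72
  d_2[C] = 5/24*1/12 + 1/4*1/3 + 7/24*1/12 + 1/4*1/2 = 1/4
  d_2[D] = 5/24*1/2 + 1/4*1/3 + 7/24*1/6 + 1/4*1/3 = 23/72
d_2 = (A=1/4, B=13/72, C=1/4, D=23/72)
  d_3[A] = 1/4*1/3 + 13/72*1/4 + 1/4*1/3 + 23/72*1/12 = 103/432
  d_3[B] = 1/4*1/12 + 13/72*1/12 + 1/4*5/12 + 23/72*1/12 = 1/6
  d_3[C] = 1/4*1/12 + 13/72*1/3 + 1/4*1/12 + 23/72*1/2 = 113/432
  d_3[D] = 1/4*1/2 + 13/72*1/3 + 1/4*1/6 + 23/72*1/3 = 1/3
d_3 = (A=103/432, B=1/6, C=113/432, D=1/3)
  d_4[A] = 103/432*1/3 + 1/6*1/4 + 113/432*1/3 + 1/3*1/12 = 17/72
  d_4[B] = 103/432*1/12 + 1/6*1/12 + 113/432*5/12 + 1/3*1/12 = 221/1296
  d_4[C] = 103/432*1/12 + 1/6*1/3 + 113/432*1/12 + 1/3*1/2 = 19/72
  d_4[D] = 103/432*1/2 + 1/6*1/3 + 113/432*1/6 + 1/3*1/3 = 427/1296
d_4 = (A=17/72, B=221/1296, C=19/72, D=427/1296)

Answer: 17/72 221/1296 19/72 427/1296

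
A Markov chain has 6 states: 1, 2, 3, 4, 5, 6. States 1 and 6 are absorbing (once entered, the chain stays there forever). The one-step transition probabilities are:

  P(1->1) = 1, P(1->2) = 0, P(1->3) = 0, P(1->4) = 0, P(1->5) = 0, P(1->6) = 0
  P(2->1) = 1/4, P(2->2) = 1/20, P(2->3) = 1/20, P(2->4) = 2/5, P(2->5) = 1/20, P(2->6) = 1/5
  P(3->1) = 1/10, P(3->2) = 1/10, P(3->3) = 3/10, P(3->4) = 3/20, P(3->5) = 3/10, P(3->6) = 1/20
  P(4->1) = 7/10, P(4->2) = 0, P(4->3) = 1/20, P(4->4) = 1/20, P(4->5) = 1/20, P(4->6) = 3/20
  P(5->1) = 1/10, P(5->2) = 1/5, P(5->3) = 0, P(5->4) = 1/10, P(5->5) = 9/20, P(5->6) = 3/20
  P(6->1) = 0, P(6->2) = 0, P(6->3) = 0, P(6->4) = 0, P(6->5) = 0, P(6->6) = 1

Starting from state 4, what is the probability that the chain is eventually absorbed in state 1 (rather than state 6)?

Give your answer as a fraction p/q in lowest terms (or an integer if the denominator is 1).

Let a_i = P(absorbed in 1 | start in state i).
Boundary conditions: a_1 = 1, a_6 = 0.
For each transient state i, a_i = sum_j P(i->j) * a_j:
  a_2 = 1/4*a_1 + 1/20*a_2 + 1/20*a_3 + 2/5*a_4 + 1/20*a_5 + 1/5*a_6
  a_3 = 1/10*a_1 + 1/10*a_2 + 3/10*a_3 + 3/20*a_4 + 3/10*a_5 + 1/20*a_6
  a_4 = 7/10*a_1 + 0*a_2 + 1/20*a_3 + 1/20*a_4 + 1/20*a_5 + 3/20*a_6
  a_5 = 1/10*a_1 + 1/5*a_2 + 0*a_3 + 1/10*a_4 + 9/20*a_5 + 3/20*a_6

Substituting a_1 = 1 and a_6 = 0, rearrange to (I - Q) a = r where r[i] = P(i -> 1):
  [19/20, -1/20, -2/5, -1/20] . (a_2, a_3, a_4, a_5) = 1/4
  [-1/10, 7/10, -3/20, -3/10] . (a_2, a_3, a_4, a_5) = 1/10
  [0, -1/20, 19/20, -1/20] . (a_2, a_3, a_4, a_5) = 7/10
  [-1/5, 0, -1/10, 11/20] . (a_2, a_3, a_4, a_5) = 1/10

Solving yields:
  a_2 = 3801/5717
  a_3 = 3736/5717
  a_4 = 41224/51453
  a_5 = 29290/51453

Starting state is 4, so the absorption probability is a_4 = 41224/51453.

Answer: 41224/51453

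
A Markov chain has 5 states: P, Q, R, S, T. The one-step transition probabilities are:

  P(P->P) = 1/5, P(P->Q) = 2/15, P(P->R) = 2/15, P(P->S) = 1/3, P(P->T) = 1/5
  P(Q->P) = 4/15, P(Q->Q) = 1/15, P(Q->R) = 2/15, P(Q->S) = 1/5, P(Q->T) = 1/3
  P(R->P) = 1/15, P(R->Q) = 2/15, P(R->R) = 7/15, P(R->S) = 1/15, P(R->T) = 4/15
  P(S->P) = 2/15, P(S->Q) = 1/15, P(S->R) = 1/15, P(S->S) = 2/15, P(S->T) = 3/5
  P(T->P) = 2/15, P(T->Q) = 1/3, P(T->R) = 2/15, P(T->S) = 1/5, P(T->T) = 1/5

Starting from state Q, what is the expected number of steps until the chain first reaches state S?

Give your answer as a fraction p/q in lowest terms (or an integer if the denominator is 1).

Answer: 3350/661

Derivation:
Let h_i = expected steps to first reach S from state i.
Boundary: h_S = 0.
First-step equations for the other states:
  h_P = 1 + 1/5*h_P + 2/15*h_Q + 2/15*h_R + 1/3*h_S + 1/5*h_T
  h_Q = 1 + 4/15*h_P + 1/15*h_Q + 2/15*h_R + 1/5*h_S + 1/3*h_T
  h_R = 1 + 1/15*h_P + 2/15*h_Q + 7/15*h_R + 1/15*h_S + 4/15*h_T
  h_T = 1 + 2/15*h_P + 1/3*h_Q + 2/15*h_R + 1/5*h_S + 1/5*h_T

Substituting h_S = 0 and rearranging gives the linear system (I - Q) h = 1:
  [4/5, -2/15, -2/15, -1/5] . (h_P, h_Q, h_R, h_T) = 1
  [-4/15, 14/15, -2/15, -1/3] . (h_P, h_Q, h_R, h_T) = 1
  [-1/15, -2/15, 8/15, -4/15] . (h_P, h_Q, h_R, h_T) = 1
  [-2/15, -1/3, -2/15, 4/5] . (h_P, h_Q, h_R, h_T) = 1

Solving yields:
  h_P = 2925/661
  h_Q = 3350/661
  h_R = 8285/1322
  h_T = 3400/661

Starting state is Q, so the expected hitting time is h_Q = 3350/661.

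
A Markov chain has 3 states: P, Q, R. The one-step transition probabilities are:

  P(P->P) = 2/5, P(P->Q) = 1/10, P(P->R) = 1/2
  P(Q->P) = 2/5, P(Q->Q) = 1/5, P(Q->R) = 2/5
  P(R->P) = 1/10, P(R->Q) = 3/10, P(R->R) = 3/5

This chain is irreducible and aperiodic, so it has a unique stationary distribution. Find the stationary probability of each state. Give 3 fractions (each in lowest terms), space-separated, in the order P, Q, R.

Answer: 20/83 19/83 44/83

Derivation:
The stationary distribution satisfies pi = pi * P, i.e.:
  pi_P = 2/5*pi_P + 2/5*pi_Q + 1/10*pi_R
  pi_Q = 1/10*pi_P + 1/5*pi_Q + 3/10*pi_R
  pi_R = 1/2*pi_P + 2/5*pi_Q + 3/5*pi_R
with normalization: pi_P + pi_Q + pi_R = 1.

Using the first 2 balance equations plus normalization, the linear system A*pi = b is:
  [-3/5, 2/5, 1/10] . pi = 0
  [1/10, -4/5, 3/10] . pi = 0
  [1, 1, 1] . pi = 1

Solving yields:
  pi_P = 20/83
  pi_Q = 19/83
  pi_R = 44/83

Verification (pi * P):
  20/83*2/5 + 19/83*2/5 + 44/83*1/10 = 20/83 = pi_P  (ok)
  20/83*1/10 + 19/83*1/5 + 44/83*3/10 = 19/83 = pi_Q  (ok)
  20/83*1/2 + 19/83*2/5 + 44/83*3/5 = 44/83 = pi_R  (ok)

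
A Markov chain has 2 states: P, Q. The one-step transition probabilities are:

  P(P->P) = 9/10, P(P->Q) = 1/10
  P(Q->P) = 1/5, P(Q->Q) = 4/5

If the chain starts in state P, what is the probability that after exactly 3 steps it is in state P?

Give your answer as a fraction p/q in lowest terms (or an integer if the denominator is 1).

Answer: 781/1000

Derivation:
Computing P^3 by repeated multiplication:
P^1 =
  P: [9/10, 1/10]
  Q: [1/5, 4/5]
P^2 =
  P: [83/100, 17/100]
  Q: [17/50, 33/50]
P^3 =
  P: [781/1000, 219/1000]
  Q: [219/500, 281/500]

(P^3)[P -> P] = 781/1000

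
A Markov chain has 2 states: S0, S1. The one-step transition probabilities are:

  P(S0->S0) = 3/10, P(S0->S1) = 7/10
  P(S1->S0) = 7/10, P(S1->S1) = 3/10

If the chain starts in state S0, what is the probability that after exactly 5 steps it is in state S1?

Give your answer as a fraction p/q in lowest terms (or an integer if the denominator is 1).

Computing P^5 by repeated multiplication:
P^1 =
  S0: [3/10, 7/10]
  S1: [7/10, 3/10]
P^2 =
  S0: [29/50, 21/50]
  S1: [21/50, 29/50]
P^3 =
  S0: [117/250, 133/250]
  S1: [133/250, 117/250]
P^4 =
  S0: [641/1250, 609/1250]
  S1: [609/1250, 641/1250]
P^5 =
  S0: [3093/6250, 3157/6250]
  S1: [3157/6250, 3093/6250]

(P^5)[S0 -> S1] = 3157/6250

Answer: 3157/6250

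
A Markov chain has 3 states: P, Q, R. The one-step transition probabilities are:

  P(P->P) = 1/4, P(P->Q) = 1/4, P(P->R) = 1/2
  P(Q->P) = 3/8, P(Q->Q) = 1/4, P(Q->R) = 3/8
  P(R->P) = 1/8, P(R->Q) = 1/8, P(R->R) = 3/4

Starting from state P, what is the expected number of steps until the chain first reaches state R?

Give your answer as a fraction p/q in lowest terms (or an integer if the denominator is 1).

Let h_i = expected steps to first reach R from state i.
Boundary: h_R = 0.
First-step equations for the other states:
  h_P = 1 + 1/4*h_P + 1/4*h_Q + 1/2*h_R
  h_Q = 1 + 3/8*h_P + 1/4*h_Q + 3/8*h_R

Substituting h_R = 0 and rearranging gives the linear system (I - Q) h = 1:
  [3/4, -1/4] . (h_P, h_Q) = 1
  [-3/8, 3/4] . (h_P, h_Q) = 1

Solving yields:
  h_P = 32/15
  h_Q = 12/5

Starting state is P, so the expected hitting time is h_P = 32/15.

Answer: 32/15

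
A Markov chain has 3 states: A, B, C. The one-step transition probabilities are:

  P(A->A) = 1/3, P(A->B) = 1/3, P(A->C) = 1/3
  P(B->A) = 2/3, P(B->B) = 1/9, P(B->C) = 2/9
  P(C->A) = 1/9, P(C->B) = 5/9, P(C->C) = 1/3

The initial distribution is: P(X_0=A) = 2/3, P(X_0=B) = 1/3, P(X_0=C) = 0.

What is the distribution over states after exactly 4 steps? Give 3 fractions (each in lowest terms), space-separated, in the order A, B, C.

Answer: 7402/19683 6431/19683 650/2187

Derivation:
Propagating the distribution step by step (d_{t+1} = d_t * P):
d_0 = (A=2/3, B=1/3, C=0)
  d_1[A] = 2/3*1/3 + 1/3*2/3 + 0*1/9 = 4/9
  d_1[B] = 2/3*1/3 + 1/3*1/9 + 0*5/9 = 7/27
  d_1[C] = 2/3*1/3 + 1/3*2/9 + 0*1/3 = 8/27
d_1 = (A=4/9, B=7/27, C=8/27)
  d_2[A] = 4/9*1/3 + 7/27*2/3 + 8/27*1/9 = 86/243
  d_2[B] = 4/9*1/3 + 7/27*1/9 + 8/27*5/9 = 83/243
  d_2[C] = 4/9*1/3 + 7/27*2/9 + 8/27*1/3 = 74/243
d_2 = (A=86/243, B=83/243, C=74/243)
  d_3[A] = 86/243*1/3 + 83/243*2/3 + 74/243*1/9 = 830/2187
  d_3[B] = 86/243*1/3 + 83/243*1/9 + 74/243*5/9 = 79/243
  d_3[C] = 86/243*1/3 + 83/243*2/9 + 74/243*1/3 = 646/2187
d_3 = (A=830/2187, B=79/243, C=646/2187)
  d_4[A] = 830/2187*1/3 + 79/243*2/3 + 646/2187*1/9 = 7402/19683
  d_4[B] = 830/2187*1/3 + 79/243*1/9 + 646/2187*5/9 = 6431/19683
  d_4[C] = 830/2187*1/3 + 79/243*2/9 + 646/2187*1/3 = 650/2187
d_4 = (A=7402/19683, B=6431/19683, C=650/2187)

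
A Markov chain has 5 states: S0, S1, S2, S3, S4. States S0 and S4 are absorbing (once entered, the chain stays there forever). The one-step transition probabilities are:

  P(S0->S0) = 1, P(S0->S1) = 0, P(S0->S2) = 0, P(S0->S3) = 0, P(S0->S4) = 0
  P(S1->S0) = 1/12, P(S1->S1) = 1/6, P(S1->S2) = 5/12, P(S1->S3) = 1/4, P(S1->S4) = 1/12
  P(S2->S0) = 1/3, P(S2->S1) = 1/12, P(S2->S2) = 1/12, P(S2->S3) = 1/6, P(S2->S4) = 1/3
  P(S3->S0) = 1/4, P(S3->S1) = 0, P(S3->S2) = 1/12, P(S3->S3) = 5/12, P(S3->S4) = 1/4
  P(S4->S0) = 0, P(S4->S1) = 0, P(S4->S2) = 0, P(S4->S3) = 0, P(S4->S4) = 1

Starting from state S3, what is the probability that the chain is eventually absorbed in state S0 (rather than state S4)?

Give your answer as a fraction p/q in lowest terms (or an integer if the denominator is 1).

Let a_i = P(absorbed in S0 | start in state i).
Boundary conditions: a_S0 = 1, a_S4 = 0.
For each transient state i, a_i = sum_j P(i->j) * a_j:
  a_S1 = 1/12*a_S0 + 1/6*a_S1 + 5/12*a_S2 + 1/4*a_S3 + 1/12*a_S4
  a_S2 = 1/3*a_S0 + 1/12*a_S1 + 1/12*a_S2 + 1/6*a_S3 + 1/3*a_S4
  a_S3 = 1/4*a_S0 + 0*a_S1 + 1/12*a_S2 + 5/12*a_S3 + 1/4*a_S4

Substituting a_S0 = 1 and a_S4 = 0, rearrange to (I - Q) a = r where r[i] = P(i -> S0):
  [5/6, -5/12, -1/4] . (a_S1, a_S2, a_S3) = 1/12
  [-1/12, 11/12, -1/6] . (a_S1, a_S2, a_S3) = 1/3
  [0, -1/12, 7/12] . (a_S1, a_S2, a_S3) = 1/4

Solving yields:
  a_S1 = 1/2
  a_S2 = 1/2
  a_S3 = 1/2

Starting state is S3, so the absorption probability is a_S3 = 1/2.

Answer: 1/2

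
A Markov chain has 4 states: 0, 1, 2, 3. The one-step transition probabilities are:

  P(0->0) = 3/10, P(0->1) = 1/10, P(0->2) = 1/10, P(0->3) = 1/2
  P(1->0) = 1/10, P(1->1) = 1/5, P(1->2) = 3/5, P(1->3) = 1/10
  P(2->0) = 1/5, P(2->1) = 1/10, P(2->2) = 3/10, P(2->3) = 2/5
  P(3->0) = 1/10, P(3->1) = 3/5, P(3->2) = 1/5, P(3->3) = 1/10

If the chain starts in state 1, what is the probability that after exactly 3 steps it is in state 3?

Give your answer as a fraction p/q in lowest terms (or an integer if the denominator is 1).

Computing P^3 by repeated multiplication:
P^1 =
  0: [3/10, 1/10, 1/10, 1/2]
  1: [1/10, 1/5, 3/5, 1/10]
  2: [1/5, 1/10, 3/10, 2/5]
  3: [1/10, 3/5, 1/5, 1/10]
P^2 =
  0: [17/100, 9/25, 11/50, 1/4]
  1: [9/50, 17/100, 33/100, 8/25]
  2: [17/100, 31/100, 1/4, 27/100]
  3: [7/50, 21/100, 9/20, 1/5]
P^3 =
  0: [39/250, 261/1000, 349/1000, 117/500]
  1: [169/1000, 277/1000, 283/1000, 271/1000]
  2: [159/1000, 133/500, 83/250, 243/1000]
  3: [173/1000, 221/1000, 63/200, 291/1000]

(P^3)[1 -> 3] = 271/1000

Answer: 271/1000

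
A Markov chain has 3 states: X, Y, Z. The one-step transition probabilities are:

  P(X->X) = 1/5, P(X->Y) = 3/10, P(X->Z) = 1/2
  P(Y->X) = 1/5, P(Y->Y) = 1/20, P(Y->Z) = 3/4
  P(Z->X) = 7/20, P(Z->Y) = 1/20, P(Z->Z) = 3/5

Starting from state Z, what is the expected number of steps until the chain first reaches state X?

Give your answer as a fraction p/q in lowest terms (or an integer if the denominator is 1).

Answer: 400/137

Derivation:
Let h_i = expected steps to first reach X from state i.
Boundary: h_X = 0.
First-step equations for the other states:
  h_Y = 1 + 1/5*h_X + 1/20*h_Y + 3/4*h_Z
  h_Z = 1 + 7/20*h_X + 1/20*h_Y + 3/5*h_Z

Substituting h_X = 0 and rearranging gives the linear system (I - Q) h = 1:
  [19/20, -3/4] . (h_Y, h_Z) = 1
  [-1/20, 2/5] . (h_Y, h_Z) = 1

Solving yields:
  h_Y = 460/137
  h_Z = 400/137

Starting state is Z, so the expected hitting time is h_Z = 400/137.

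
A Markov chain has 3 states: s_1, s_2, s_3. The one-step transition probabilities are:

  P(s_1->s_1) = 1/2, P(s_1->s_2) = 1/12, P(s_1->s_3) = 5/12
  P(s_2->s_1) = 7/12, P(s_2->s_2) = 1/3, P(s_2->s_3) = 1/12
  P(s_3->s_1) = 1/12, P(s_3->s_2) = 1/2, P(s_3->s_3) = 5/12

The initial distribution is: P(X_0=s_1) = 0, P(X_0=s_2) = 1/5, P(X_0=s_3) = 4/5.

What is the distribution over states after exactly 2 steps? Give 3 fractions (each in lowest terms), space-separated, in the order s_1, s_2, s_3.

Answer: 283/720 83/240 47/180

Derivation:
Propagating the distribution step by step (d_{t+1} = d_t * P):
d_0 = (s_1=0, s_2=1/5, s_3=4/5)
  d_1[s_1] = 0*1/2 + 1/5*7/12 + 4/5*1/12 = 11/60
  d_1[s_2] = 0*1/12 + 1/5*1/3 + 4/5*1/2 = 7/15
  d_1[s_3] = 0*5/12 + 1/5*1/12 + 4/5*5/12 = 7/20
d_1 = (s_1=11/60, s_2=7/15, s_3=7/20)
  d_2[s_1] = 11/60*1/2 + 7/15*7/12 + 7/20*1/12 = 283/720
  d_2[s_2] = 11/60*1/12 + 7/15*1/3 + 7/20*1/2 = 83/240
  d_2[s_3] = 11/60*5/12 + 7/15*1/12 + 7/20*5/12 = 47/180
d_2 = (s_1=283/720, s_2=83/240, s_3=47/180)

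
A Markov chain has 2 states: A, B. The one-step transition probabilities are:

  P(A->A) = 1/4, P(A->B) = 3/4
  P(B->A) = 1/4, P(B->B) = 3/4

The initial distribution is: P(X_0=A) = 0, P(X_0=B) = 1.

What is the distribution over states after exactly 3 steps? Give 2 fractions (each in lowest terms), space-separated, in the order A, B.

Answer: 1/4 3/4

Derivation:
Propagating the distribution step by step (d_{t+1} = d_t * P):
d_0 = (A=0, B=1)
  d_1[A] = 0*1/4 + 1*1/4 = 1/4
  d_1[B] = 0*3/4 + 1*3/4 = 3/4
d_1 = (A=1/4, B=3/4)
  d_2[A] = 1/4*1/4 + 3/4*1/4 = 1/4
  d_2[B] = 1/4*3/4 + 3/4*3/4 = 3/4
d_2 = (A=1/4, B=3/4)
  d_3[A] = 1/4*1/4 + 3/4*1/4 = 1/4
  d_3[B] = 1/4*3/4 + 3/4*3/4 = 3/4
d_3 = (A=1/4, B=3/4)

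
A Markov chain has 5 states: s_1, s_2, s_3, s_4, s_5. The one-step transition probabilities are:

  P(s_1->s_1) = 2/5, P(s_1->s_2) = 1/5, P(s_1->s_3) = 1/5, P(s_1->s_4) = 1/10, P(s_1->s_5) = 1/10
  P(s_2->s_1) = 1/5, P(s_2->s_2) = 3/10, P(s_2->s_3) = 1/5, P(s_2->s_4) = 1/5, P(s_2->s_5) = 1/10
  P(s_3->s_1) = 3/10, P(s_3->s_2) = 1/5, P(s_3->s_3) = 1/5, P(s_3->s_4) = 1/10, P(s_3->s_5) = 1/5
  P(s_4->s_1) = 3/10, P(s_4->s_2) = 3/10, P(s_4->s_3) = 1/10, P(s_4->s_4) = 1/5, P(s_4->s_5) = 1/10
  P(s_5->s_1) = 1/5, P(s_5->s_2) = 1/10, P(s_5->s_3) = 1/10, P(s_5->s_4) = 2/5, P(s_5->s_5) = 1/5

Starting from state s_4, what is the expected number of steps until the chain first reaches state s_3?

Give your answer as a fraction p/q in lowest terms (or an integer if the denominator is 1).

Answer: 1602/247

Derivation:
Let h_i = expected steps to first reach s_3 from state i.
Boundary: h_s_3 = 0.
First-step equations for the other states:
  h_s_1 = 1 + 2/5*h_s_1 + 1/5*h_s_2 + 1/5*h_s_3 + 1/10*h_s_4 + 1/10*h_s_5
  h_s_2 = 1 + 1/5*h_s_1 + 3/10*h_s_2 + 1/5*h_s_3 + 1/5*h_s_4 + 1/10*h_s_5
  h_s_4 = 1 + 3/10*h_s_1 + 3/10*h_s_2 + 1/10*h_s_3 + 1/5*h_s_4 + 1/10*h_s_5
  h_s_5 = 1 + 1/5*h_s_1 + 1/10*h_s_2 + 1/10*h_s_3 + 2/5*h_s_4 + 1/5*h_s_5

Substituting h_s_3 = 0 and rearranging gives the linear system (I - Q) h = 1:
  [3/5, -1/5, -1/10, -1/10] . (h_s_1, h_s_2, h_s_4, h_s_5) = 1
  [-1/5, 7/10, -1/5, -1/10] . (h_s_1, h_s_2, h_s_4, h_s_5) = 1
  [-3/10, -3/10, 4/5, -1/10] . (h_s_1, h_s_2, h_s_4, h_s_5) = 1
  [-1/5, -1/10, -2/5, 4/5] . (h_s_1, h_s_2, h_s_4, h_s_5) = 1

Solving yields:
  h_s_1 = 1440/247
  h_s_2 = 1458/247
  h_s_4 = 1602/247
  h_s_5 = 1652/247

Starting state is s_4, so the expected hitting time is h_s_4 = 1602/247.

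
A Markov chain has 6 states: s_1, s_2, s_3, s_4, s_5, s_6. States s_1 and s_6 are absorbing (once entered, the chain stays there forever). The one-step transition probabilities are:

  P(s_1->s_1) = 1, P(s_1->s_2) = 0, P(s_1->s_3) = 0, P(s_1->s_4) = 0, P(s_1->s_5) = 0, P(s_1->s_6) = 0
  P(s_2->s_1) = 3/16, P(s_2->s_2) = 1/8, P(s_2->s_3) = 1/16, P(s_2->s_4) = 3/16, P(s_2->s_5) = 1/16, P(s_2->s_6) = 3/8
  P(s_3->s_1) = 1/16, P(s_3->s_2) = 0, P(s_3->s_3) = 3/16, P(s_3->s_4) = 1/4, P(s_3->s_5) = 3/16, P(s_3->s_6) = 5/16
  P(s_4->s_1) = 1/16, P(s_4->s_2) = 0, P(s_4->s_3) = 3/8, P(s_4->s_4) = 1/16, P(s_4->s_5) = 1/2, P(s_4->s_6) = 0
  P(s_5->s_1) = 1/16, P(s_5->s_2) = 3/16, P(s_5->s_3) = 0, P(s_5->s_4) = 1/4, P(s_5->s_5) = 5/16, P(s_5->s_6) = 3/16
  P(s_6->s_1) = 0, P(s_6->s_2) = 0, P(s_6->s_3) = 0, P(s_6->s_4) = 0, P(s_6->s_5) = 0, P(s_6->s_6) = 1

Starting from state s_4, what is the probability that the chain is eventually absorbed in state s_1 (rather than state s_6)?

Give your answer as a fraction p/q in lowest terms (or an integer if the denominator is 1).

Let a_i = P(absorbed in s_1 | start in state i).
Boundary conditions: a_s_1 = 1, a_s_6 = 0.
For each transient state i, a_i = sum_j P(i->j) * a_j:
  a_s_2 = 3/16*a_s_1 + 1/8*a_s_2 + 1/16*a_s_3 + 3/16*a_s_4 + 1/16*a_s_5 + 3/8*a_s_6
  a_s_3 = 1/16*a_s_1 + 0*a_s_2 + 3/16*a_s_3 + 1/4*a_s_4 + 3/16*a_s_5 + 5/16*a_s_6
  a_s_4 = 1/16*a_s_1 + 0*a_s_2 + 3/8*a_s_3 + 1/16*a_s_4 + 1/2*a_s_5 + 0*a_s_6
  a_s_5 = 1/16*a_s_1 + 3/16*a_s_2 + 0*a_s_3 + 1/4*a_s_4 + 5/16*a_s_5 + 3/16*a_s_6

Substituting a_s_1 = 1 and a_s_6 = 0, rearrange to (I - Q) a = r where r[i] = P(i -> s_1):
  [7/8, -1/16, -3/16, -1/16] . (a_s_2, a_s_3, a_s_4, a_s_5) = 3/16
  [0, 13/16, -1/4, -3/16] . (a_s_2, a_s_3, a_s_4, a_s_5) = 1/16
  [0, -3/8, 15/16, -1/2] . (a_s_2, a_s_3, a_s_4, a_s_5) = 1/16
  [-3/16, 0, -1/4, 11/16] . (a_s_2, a_s_3, a_s_4, a_s_5) = 1/16

Solving yields:
  a_s_2 = 1137/3532
  a_s_3 = 863/3532
  a_s_4 = 569/1766
  a_s_5 = 1045/3532

Starting state is s_4, so the absorption probability is a_s_4 = 569/1766.

Answer: 569/1766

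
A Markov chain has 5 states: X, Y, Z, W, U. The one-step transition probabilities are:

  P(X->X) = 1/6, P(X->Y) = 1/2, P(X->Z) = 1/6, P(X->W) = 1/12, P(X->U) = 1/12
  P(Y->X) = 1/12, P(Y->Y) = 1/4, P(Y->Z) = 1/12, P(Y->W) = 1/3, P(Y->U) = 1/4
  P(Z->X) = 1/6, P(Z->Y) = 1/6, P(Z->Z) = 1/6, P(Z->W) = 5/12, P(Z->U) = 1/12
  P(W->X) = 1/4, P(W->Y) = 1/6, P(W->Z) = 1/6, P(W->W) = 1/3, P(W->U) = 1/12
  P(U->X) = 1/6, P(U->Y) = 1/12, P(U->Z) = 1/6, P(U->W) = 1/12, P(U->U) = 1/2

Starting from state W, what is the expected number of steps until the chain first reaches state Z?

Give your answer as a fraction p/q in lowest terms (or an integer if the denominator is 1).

Answer: 13092/1933

Derivation:
Let h_i = expected steps to first reach Z from state i.
Boundary: h_Z = 0.
First-step equations for the other states:
  h_X = 1 + 1/6*h_X + 1/2*h_Y + 1/6*h_Z + 1/12*h_W + 1/12*h_U
  h_Y = 1 + 1/12*h_X + 1/4*h_Y + 1/12*h_Z + 1/3*h_W + 1/4*h_U
  h_W = 1 + 1/4*h_X + 1/6*h_Y + 1/6*h_Z + 1/3*h_W + 1/12*h_U
  h_U = 1 + 1/6*h_X + 1/12*h_Y + 1/6*h_Z + 1/12*h_W + 1/2*h_U

Substituting h_Z = 0 and rearranging gives the linear system (I - Q) h = 1:
  [5/6, -1/2, -1/12, -1/12] . (h_X, h_Y, h_W, h_U) = 1
  [-1/12, 3/4, -1/3, -1/4] . (h_X, h_Y, h_W, h_U) = 1
  [-1/4, -1/6, 2/3, -1/12] . (h_X, h_Y, h_W, h_U) = 1
  [-1/6, -1/12, -1/12, 1/2] . (h_X, h_Y, h_W, h_U) = 1

Solving yields:
  h_X = 13428/1933
  h_Y = 14184/1933
  h_W = 13092/1933
  h_U = 12888/1933

Starting state is W, so the expected hitting time is h_W = 13092/1933.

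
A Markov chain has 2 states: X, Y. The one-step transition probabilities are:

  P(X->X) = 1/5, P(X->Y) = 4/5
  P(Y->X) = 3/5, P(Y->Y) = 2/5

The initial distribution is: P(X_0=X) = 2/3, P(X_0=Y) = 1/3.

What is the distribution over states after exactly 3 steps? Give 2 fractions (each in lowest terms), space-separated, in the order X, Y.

Propagating the distribution step by step (d_{t+1} = d_t * P):
d_0 = (X=2/3, Y=1/3)
  d_1[X] = 2/3*1/5 + 1/3*3/5 = 1/3
  d_1[Y] = 2/3*4/5 + 1/3*2/5 = 2/3
d_1 = (X=1/3, Y=2/3)
  d_2[X] = 1/3*1/5 + 2/3*3/5 = 7/15
  d_2[Y] = 1/3*4/5 + 2/3*2/5 = 8/15
d_2 = (X=7/15, Y=8/15)
  d_3[X] = 7/15*1/5 + 8/15*3/5 = 31/75
  d_3[Y] = 7/15*4/5 + 8/15*2/5 = 44/75
d_3 = (X=31/75, Y=44/75)

Answer: 31/75 44/75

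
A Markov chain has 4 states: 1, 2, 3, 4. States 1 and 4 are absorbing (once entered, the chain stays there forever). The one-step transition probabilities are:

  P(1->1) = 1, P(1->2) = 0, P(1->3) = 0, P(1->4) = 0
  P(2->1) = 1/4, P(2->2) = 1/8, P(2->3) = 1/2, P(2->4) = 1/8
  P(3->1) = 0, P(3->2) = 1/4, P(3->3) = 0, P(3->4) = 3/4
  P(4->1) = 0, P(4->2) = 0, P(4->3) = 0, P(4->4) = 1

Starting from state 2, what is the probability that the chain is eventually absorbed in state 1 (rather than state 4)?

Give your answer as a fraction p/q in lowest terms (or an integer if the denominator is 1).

Let a_i = P(absorbed in 1 | start in state i).
Boundary conditions: a_1 = 1, a_4 = 0.
For each transient state i, a_i = sum_j P(i->j) * a_j:
  a_2 = 1/4*a_1 + 1/8*a_2 + 1/2*a_3 + 1/8*a_4
  a_3 = 0*a_1 + 1/4*a_2 + 0*a_3 + 3/4*a_4

Substituting a_1 = 1 and a_4 = 0, rearrange to (I - Q) a = r where r[i] = P(i -> 1):
  [7/8, -1/2] . (a_2, a_3) = 1/4
  [-1/4, 1] . (a_2, a_3) = 0

Solving yields:
  a_2 = 1/3
  a_3 = 1/12

Starting state is 2, so the absorption probability is a_2 = 1/3.

Answer: 1/3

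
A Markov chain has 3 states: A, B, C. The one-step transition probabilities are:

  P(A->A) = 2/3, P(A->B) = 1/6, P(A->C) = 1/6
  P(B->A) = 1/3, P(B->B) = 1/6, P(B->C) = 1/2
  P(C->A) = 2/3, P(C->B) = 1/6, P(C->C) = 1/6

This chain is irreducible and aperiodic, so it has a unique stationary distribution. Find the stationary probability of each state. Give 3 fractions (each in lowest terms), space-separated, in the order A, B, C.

The stationary distribution satisfies pi = pi * P, i.e.:
  pi_A = 2/3*pi_A + 1/3*pi_B + 2/3*pi_C
  pi_B = 1/6*pi_A + 1/6*pi_B + 1/6*pi_C
  pi_C = 1/6*pi_A + 1/2*pi_B + 1/6*pi_C
with normalization: pi_A + pi_B + pi_C = 1.

Using the first 2 balance equations plus normalization, the linear system A*pi = b is:
  [-1/3, 1/3, 2/3] . pi = 0
  [1/6, -5/6, 1/6] . pi = 0
  [1, 1, 1] . pi = 1

Solving yields:
  pi_A = 11/18
  pi_B = 1/6
  pi_C = 2/9

Verification (pi * P):
  11/18*2/3 + 1/6*1/3 + 2/9*2/3 = 11/18 = pi_A  (ok)
  11/18*1/6 + 1/6*1/6 + 2/9*1/6 = 1/6 = pi_B  (ok)
  11/18*1/6 + 1/6*1/2 + 2/9*1/6 = 2/9 = pi_C  (ok)

Answer: 11/18 1/6 2/9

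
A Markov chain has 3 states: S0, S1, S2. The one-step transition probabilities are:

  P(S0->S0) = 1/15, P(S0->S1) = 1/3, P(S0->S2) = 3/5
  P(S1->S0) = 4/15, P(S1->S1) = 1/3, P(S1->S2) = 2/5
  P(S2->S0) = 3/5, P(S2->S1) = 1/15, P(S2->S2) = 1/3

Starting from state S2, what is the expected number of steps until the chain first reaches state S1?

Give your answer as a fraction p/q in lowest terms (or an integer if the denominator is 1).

Answer: 345/59

Derivation:
Let h_i = expected steps to first reach S1 from state i.
Boundary: h_S1 = 0.
First-step equations for the other states:
  h_S0 = 1 + 1/15*h_S0 + 1/3*h_S1 + 3/5*h_S2
  h_S2 = 1 + 3/5*h_S0 + 1/15*h_S1 + 1/3*h_S2

Substituting h_S1 = 0 and rearranging gives the linear system (I - Q) h = 1:
  [14/15, -3/5] . (h_S0, h_S2) = 1
  [-3/5, 2/3] . (h_S0, h_S2) = 1

Solving yields:
  h_S0 = 285/59
  h_S2 = 345/59

Starting state is S2, so the expected hitting time is h_S2 = 345/59.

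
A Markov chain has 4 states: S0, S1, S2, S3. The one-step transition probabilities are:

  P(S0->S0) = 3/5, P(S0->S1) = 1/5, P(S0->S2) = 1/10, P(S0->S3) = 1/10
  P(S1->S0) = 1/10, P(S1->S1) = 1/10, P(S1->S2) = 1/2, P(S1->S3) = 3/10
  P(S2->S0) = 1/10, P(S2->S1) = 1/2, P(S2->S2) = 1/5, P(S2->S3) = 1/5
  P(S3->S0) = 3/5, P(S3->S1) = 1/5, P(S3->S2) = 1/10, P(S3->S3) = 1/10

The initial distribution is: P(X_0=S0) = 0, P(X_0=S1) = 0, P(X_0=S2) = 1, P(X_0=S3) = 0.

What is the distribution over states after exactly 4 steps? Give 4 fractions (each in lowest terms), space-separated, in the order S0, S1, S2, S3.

Propagating the distribution step by step (d_{t+1} = d_t * P):
d_0 = (S0=0, S1=0, S2=1, S3=0)
  d_1[S0] = 0*3/5 + 0*1/10 + 1*1/10 + 0*3/5 = 1/10
  d_1[S1] = 0*1/5 + 0*1/10 + 1*1/2 + 0*1/5 = 1/2
  d_1[S2] = 0*1/10 + 0*1/2 + 1*1/5 + 0*1/10 = 1/5
  d_1[S3] = 0*1/10 + 0*3/10 + 1*1/5 + 0*1/10 = 1/5
d_1 = (S0=1/10, S1=1/2, S2=1/5, S3=1/5)
  d_2[S0] = 1/10*3/5 + 1/2*1/10 + 1/5*1/10 + 1/5*3/5 = 1/4
  d_2[S1] = 1/10*1/5 + 1/2*1/10 + 1/5*1/2 + 1/5*1/5 = 21/100
  d_2[S2] = 1/10*1/10 + 1/2*1/2 + 1/5*1/5 + 1/5*1/10 = 8/25
  d_2[S3] = 1/10*1/10 + 1/2*3/10 + 1/5*1/5 + 1/5*1/10 = 11/50
d_2 = (S0=1/4, S1=21/100, S2=8/25, S3=11/50)
  d_3[S0] = 1/4*3/5 + 21/100*1/10 + 8/25*1/10 + 11/50*3/5 = 67/200
  d_3[S1] = 1/4*1/5 + 21/100*1/10 + 8/25*1/2 + 11/50*1/5 = 11/40
  d_3[S2] = 1/4*1/10 + 21/100*1/2 + 8/25*1/5 + 11/50*1/10 = 27/125
  d_3[S3] = 1/4*1/10 + 21/100*3/10 + 8/25*1/5 + 11/50*1/10 = 87/500
d_3 = (S0=67/200, S1=11/40, S2=27/125, S3=87/500)
  d_4[S0] = 67/200*3/5 + 11/40*1/10 + 27/125*1/10 + 87/500*3/5 = 709/2000
  d_4[S1] = 67/200*1/5 + 11/40*1/10 + 27/125*1/2 + 87/500*1/5 = 2373/10000
  d_4[S2] = 67/200*1/10 + 11/40*1/2 + 27/125*1/5 + 87/500*1/10 = 579/2500
  d_4[S3] = 67/200*1/10 + 11/40*3/10 + 27/125*1/5 + 87/500*1/10 = 883/5000
d_4 = (S0=709/2000, S1=2373/10000, S2=579/2500, S3=883/5000)

Answer: 709/2000 2373/10000 579/2500 883/5000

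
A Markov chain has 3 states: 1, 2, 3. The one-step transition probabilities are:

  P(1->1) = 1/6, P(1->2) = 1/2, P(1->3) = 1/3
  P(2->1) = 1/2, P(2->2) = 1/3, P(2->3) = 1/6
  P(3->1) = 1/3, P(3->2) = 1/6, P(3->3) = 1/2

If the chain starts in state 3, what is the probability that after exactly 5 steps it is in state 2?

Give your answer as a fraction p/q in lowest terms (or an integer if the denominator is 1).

Computing P^5 by repeated multiplication:
P^1 =
  1: [1/6, 1/2, 1/3]
  2: [1/2, 1/3, 1/6]
  3: [1/3, 1/6, 1/2]
P^2 =
  1: [7/18, 11/36, 11/36]
  2: [11/36, 7/18, 11/36]
  3: [11/36, 11/36, 7/18]
P^3 =
  1: [23/72, 25/72, 1/3]
  2: [25/72, 1/3, 23/72]
  3: [1/3, 23/72, 25/72]
P^4 =
  1: [73/216, 143/432, 143/432]
  2: [143/432, 73/216, 143/432]
  3: [143/432, 143/432, 73/216]
P^5 =
  1: [287/864, 289/864, 1/3]
  2: [289/864, 1/3, 287/864]
  3: [1/3, 287/864, 289/864]

(P^5)[3 -> 2] = 287/864

Answer: 287/864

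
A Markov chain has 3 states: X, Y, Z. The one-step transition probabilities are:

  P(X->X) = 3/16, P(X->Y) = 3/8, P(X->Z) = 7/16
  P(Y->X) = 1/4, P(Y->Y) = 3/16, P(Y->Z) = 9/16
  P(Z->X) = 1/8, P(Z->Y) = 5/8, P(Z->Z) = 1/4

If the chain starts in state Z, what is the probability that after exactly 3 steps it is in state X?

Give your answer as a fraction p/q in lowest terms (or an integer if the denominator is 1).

Answer: 365/2048

Derivation:
Computing P^3 by repeated multiplication:
P^1 =
  X: [3/16, 3/8, 7/16]
  Y: [1/4, 3/16, 9/16]
  Z: [1/8, 5/8, 1/4]
P^2 =
  X: [47/256, 53/128, 103/256]
  Y: [21/128, 123/256, 91/256]
  Z: [27/128, 41/128, 15/32]
P^3 =
  X: [771/4096, 815/2048, 1695/4096]
  Y: [25/128, 1531/4096, 1765/4096]
  Z: [365/2048, 885/2048, 399/1024]

(P^3)[Z -> X] = 365/2048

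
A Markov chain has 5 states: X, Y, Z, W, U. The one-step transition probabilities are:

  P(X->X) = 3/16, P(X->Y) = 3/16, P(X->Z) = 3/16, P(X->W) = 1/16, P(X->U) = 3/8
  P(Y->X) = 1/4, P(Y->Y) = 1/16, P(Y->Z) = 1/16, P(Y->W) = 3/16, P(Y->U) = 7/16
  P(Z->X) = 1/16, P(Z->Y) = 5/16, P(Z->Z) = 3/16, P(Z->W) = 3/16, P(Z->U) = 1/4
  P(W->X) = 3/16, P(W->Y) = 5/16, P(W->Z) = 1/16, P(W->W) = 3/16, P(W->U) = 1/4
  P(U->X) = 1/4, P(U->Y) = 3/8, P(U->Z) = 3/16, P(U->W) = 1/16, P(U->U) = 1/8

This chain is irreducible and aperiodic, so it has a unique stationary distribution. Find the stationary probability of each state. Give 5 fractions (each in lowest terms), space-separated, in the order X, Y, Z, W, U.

The stationary distribution satisfies pi = pi * P, i.e.:
  pi_X = 3/16*pi_X + 1/4*pi_Y + 1/16*pi_Z + 3/16*pi_W + 1/4*pi_U
  pi_Y = 3/16*pi_X + 1/16*pi_Y + 5/16*pi_Z + 5/16*pi_W + 3/8*pi_U
  pi_Z = 3/16*pi_X + 1/16*pi_Y + 3/16*pi_Z + 1/16*pi_W + 3/16*pi_U
  pi_W = 1/16*pi_X + 3/16*pi_Y + 3/16*pi_Z + 3/16*pi_W + 1/16*pi_U
  pi_U = 3/8*pi_X + 7/16*pi_Y + 1/4*pi_Z + 1/4*pi_W + 1/8*pi_U
with normalization: pi_X + pi_Y + pi_Z + pi_W + pi_U = 1.

Using the first 4 balance equations plus normalization, the linear system A*pi = b is:
  [-13/16, 1/4, 1/16, 3/16, 1/4] . pi = 0
  [3/16, -15/16, 5/16, 5/16, 3/8] . pi = 0
  [3/16, 1/16, -13/16, 1/16, 3/16] . pi = 0
  [1/16, 3/16, 3/16, -13/16, 1/16] . pi = 0
  [1, 1, 1, 1, 1] . pi = 1

Solving yields:
  pi_X = 8273/40766
  pi_Y = 4973/20383
  pi_Z = 2878/20383
  pi_W = 5155/40766
  pi_U = 5818/20383

Verification (pi * P):
  8273/40766*3/16 + 4973/20383*1/4 + 2878/20383*1/16 + 5155/40766*3/16 + 5818/20383*1/4 = 8273/40766 = pi_X  (ok)
  8273/40766*3/16 + 4973/20383*1/16 + 2878/20383*5/16 + 5155/40766*5/16 + 5818/20383*3/8 = 4973/20383 = pi_Y  (ok)
  8273/40766*3/16 + 4973/20383*1/16 + 2878/20383*3/16 + 5155/40766*1/16 + 5818/20383*3/16 = 2878/20383 = pi_Z  (ok)
  8273/40766*1/16 + 4973/20383*3/16 + 2878/20383*3/16 + 5155/40766*3/16 + 5818/20383*1/16 = 5155/40766 = pi_W  (ok)
  8273/40766*3/8 + 4973/20383*7/16 + 2878/20383*1/4 + 5155/40766*1/4 + 5818/20383*1/8 = 5818/20383 = pi_U  (ok)

Answer: 8273/40766 4973/20383 2878/20383 5155/40766 5818/20383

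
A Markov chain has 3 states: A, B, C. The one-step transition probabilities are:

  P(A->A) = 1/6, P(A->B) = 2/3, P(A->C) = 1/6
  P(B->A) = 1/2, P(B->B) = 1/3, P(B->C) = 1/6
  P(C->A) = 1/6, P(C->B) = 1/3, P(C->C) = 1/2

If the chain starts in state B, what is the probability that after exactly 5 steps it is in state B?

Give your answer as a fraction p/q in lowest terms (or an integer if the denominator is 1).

Answer: 106/243

Derivation:
Computing P^5 by repeated multiplication:
P^1 =
  A: [1/6, 2/3, 1/6]
  B: [1/2, 1/3, 1/6]
  C: [1/6, 1/3, 1/2]
P^2 =
  A: [7/18, 7/18, 2/9]
  B: [5/18, 1/2, 2/9]
  C: [5/18, 7/18, 1/3]
P^3 =
  A: [8/27, 25/54, 13/54]
  B: [1/3, 23/54, 13/54]
  C: [8/27, 23/54, 5/18]
P^4 =
  A: [26/81, 35/81, 20/81]
  B: [25/81, 4/9, 20/81]
  C: [25/81, 35/81, 7/27]
P^5 =
  A: [151/486, 107/243, 121/486]
  B: [17/54, 106/243, 121/486]
  C: [151/486, 106/243, 41/162]

(P^5)[B -> B] = 106/243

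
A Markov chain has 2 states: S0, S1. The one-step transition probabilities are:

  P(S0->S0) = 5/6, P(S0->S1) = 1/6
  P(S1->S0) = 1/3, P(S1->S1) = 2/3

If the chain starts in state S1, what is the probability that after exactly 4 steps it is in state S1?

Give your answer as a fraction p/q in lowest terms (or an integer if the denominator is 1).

Answer: 3/8

Derivation:
Computing P^4 by repeated multiplication:
P^1 =
  S0: [5/6, 1/6]
  S1: [1/3, 2/3]
P^2 =
  S0: [3/4, 1/4]
  S1: [1/2, 1/2]
P^3 =
  S0: [17/24, 7/24]
  S1: [7/12, 5/12]
P^4 =
  S0: [11/16, 5/16]
  S1: [5/8, 3/8]

(P^4)[S1 -> S1] = 3/8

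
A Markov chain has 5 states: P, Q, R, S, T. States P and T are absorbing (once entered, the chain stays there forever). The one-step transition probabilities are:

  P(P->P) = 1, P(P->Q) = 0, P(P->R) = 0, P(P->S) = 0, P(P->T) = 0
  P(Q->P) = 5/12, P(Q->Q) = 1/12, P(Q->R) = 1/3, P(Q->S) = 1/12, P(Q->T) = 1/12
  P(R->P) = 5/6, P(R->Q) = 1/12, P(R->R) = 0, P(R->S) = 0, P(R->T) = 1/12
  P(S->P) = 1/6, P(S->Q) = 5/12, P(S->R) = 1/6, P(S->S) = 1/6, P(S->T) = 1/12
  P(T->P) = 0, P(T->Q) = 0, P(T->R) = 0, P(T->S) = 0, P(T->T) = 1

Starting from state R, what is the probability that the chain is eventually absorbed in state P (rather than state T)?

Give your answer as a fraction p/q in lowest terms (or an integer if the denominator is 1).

Let a_i = P(absorbed in P | start in state i).
Boundary conditions: a_P = 1, a_T = 0.
For each transient state i, a_i = sum_j P(i->j) * a_j:
  a_Q = 5/12*a_P + 1/12*a_Q + 1/3*a_R + 1/12*a_S + 1/12*a_T
  a_R = 5/6*a_P + 1/12*a_Q + 0*a_R + 0*a_S + 1/12*a_T
  a_S = 1/6*a_P + 5/12*a_Q + 1/6*a_R + 1/6*a_S + 1/12*a_T

Substituting a_P = 1 and a_T = 0, rearrange to (I - Q) a = r where r[i] = P(i -> P):
  [11/12, -1/3, -1/12] . (a_Q, a_R, a_S) = 5/12
  [-1/12, 1, 0] . (a_Q, a_R, a_S) = 5/6
  [-5/12, -1/6, 5/6] . (a_Q, a_R, a_S) = 1/6

Solving yields:
  a_Q = 6/7
  a_R = 19/21
  a_S = 17/21

Starting state is R, so the absorption probability is a_R = 19/21.

Answer: 19/21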